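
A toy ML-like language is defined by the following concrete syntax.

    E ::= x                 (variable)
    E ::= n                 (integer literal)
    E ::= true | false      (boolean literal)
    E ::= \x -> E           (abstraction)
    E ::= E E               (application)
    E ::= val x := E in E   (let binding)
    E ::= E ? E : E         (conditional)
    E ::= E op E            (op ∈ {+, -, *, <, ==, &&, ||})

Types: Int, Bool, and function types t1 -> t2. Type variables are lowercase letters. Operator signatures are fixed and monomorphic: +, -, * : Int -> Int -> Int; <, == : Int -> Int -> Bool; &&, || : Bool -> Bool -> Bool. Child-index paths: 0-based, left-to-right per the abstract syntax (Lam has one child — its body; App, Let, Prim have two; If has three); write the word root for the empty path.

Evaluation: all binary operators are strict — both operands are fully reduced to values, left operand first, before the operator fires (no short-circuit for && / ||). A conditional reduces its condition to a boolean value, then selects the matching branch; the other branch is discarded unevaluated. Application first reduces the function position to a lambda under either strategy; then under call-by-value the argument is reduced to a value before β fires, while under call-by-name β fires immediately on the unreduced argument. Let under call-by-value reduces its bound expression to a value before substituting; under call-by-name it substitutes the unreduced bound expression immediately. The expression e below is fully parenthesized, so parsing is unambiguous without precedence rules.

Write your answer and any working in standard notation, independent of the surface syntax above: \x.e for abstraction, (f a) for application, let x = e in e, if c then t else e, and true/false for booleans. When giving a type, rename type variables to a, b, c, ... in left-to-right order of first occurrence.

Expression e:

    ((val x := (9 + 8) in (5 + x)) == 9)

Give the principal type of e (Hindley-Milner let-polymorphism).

Answer: Bool

Derivation:
  unify Int ~ Int
  unify Int ~ Int
let x : Int
  unify Int ~ Int
x : Int
  unify Int ~ Int
  unify Int ~ Int
  unify Int ~ Int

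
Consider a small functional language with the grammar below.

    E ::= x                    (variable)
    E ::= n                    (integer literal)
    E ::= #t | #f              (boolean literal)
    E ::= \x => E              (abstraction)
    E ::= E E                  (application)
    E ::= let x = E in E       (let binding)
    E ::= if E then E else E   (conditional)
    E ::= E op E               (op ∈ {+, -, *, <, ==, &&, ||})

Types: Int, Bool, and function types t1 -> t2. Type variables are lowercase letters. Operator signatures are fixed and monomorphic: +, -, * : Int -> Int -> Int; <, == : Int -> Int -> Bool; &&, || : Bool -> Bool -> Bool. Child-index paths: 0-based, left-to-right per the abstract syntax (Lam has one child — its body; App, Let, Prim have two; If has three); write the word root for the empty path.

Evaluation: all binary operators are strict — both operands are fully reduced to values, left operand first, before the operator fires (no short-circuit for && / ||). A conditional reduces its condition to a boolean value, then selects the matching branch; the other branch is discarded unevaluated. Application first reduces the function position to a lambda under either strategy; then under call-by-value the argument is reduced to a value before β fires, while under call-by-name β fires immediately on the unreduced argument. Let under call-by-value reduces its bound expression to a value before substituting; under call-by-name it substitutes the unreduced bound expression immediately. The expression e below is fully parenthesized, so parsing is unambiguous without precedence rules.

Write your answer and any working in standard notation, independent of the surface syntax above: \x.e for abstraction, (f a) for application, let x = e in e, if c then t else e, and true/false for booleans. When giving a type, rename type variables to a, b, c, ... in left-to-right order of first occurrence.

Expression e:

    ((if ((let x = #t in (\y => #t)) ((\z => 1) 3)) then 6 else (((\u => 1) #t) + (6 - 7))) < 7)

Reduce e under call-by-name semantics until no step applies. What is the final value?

Derivation:
step 0: ((if ((let x = true in (\y.true)) ((\z.1) 3)) then 6 else (((\u.1) true) + (6 - 7))) < 7)
step 1: [let@0.0.0] ((if ((\y.true) ((\z.1) 3)) then 6 else (((\u.1) true) + (6 - 7))) < 7)
step 2: [beta@0.0] ((if true then 6 else (((\u.1) true) + (6 - 7))) < 7)
step 3: [if@0] (6 < 7)
step 4: [delta@root] true

Answer: true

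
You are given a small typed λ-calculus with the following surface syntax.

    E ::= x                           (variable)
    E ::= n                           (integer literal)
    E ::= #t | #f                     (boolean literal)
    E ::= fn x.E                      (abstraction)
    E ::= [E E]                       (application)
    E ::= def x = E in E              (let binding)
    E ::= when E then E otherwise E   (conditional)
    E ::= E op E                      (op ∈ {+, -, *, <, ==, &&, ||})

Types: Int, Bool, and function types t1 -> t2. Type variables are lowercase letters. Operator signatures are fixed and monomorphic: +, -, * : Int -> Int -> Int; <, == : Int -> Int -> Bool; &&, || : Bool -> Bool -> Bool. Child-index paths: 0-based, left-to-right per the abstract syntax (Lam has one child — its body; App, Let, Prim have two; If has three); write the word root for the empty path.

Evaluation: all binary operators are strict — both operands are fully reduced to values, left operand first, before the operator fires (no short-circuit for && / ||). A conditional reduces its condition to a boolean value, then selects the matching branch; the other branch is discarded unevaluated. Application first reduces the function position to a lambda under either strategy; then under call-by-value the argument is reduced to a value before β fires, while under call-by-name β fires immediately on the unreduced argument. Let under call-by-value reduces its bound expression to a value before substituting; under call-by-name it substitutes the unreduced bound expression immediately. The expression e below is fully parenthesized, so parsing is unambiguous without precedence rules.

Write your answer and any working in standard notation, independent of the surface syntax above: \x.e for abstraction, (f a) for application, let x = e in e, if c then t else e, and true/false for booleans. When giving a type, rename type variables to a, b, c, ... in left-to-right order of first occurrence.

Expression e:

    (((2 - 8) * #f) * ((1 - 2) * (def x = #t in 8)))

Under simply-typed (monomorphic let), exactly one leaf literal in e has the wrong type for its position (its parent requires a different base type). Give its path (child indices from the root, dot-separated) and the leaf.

Answer: 0.1 : false

Trace:
  unify Int ~ Int
  unify Int ~ Int
  unify Int ~ Int
  unify Bool ~ Int
  FAIL: mismatch Bool ~ Int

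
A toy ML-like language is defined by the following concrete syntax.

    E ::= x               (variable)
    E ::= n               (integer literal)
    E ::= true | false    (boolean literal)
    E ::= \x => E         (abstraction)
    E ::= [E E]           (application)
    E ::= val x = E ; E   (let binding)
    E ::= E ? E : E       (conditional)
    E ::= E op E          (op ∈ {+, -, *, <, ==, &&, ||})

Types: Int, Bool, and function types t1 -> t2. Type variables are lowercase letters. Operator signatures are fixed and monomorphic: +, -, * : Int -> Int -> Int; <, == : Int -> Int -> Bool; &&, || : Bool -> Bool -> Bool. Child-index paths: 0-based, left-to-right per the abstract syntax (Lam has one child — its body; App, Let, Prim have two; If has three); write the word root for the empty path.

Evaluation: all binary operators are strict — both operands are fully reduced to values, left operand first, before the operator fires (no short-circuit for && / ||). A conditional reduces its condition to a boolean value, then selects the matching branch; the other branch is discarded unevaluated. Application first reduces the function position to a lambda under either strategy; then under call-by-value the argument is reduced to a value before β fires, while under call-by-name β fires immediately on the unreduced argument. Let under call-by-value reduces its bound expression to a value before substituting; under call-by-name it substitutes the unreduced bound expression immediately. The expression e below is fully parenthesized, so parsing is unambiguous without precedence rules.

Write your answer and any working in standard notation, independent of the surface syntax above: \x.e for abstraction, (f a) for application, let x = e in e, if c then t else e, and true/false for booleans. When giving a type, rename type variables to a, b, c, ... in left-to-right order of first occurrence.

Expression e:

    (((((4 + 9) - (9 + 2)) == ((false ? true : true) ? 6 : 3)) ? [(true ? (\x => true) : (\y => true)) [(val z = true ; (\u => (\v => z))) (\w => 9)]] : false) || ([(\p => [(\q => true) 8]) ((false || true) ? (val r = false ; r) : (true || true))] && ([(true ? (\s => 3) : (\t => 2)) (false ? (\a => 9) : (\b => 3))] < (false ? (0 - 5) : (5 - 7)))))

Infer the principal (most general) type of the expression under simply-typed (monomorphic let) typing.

Answer: Bool

Working:
  unify Int ~ Int
  unify Int ~ Int
  unify Int ~ Int
  unify Int ~ Int
  unify Int ~ Int
  unify Int ~ Int
  unify Int ~ Int
  unify Bool ~ Bool
  unify Bool ~ Bool
  unify Bool ~ Bool
  unify Int ~ Int
  unify Int ~ Int
  unify Bool ~ Bool
  unify Bool ~ Bool
\x._ : a -> Bool
\y._ : b -> Bool
  unify a -> Bool ~ b -> Bool
  unify a ~ b
  unify Bool ~ Bool
let z : Bool
z : Bool
\v._ : d -> Bool
\u._ : c -> d -> Bool
\w._ : e -> Int
  unify c -> d -> Bool ~ (e -> Int) -> f
  unify c ~ e -> Int
  unify d -> Bool ~ f
_ _ : d -> Bool
  unify b -> Bool ~ (d -> Bool) -> g
  unify b ~ d -> Bool
  unify Bool ~ g
_ _ : Bool
  unify Bool ~ Bool
  unify Bool ~ Bool
\q._ : i -> Bool
  unify i -> Bool ~ Int -> j
  unify i ~ Int
  unify Bool ~ j
_ _ : Bool
\p._ : h -> Bool
  unify Bool ~ Bool
  unify Bool ~ Bool
  unify Bool ~ Bool
let r : Bool
r : Bool
  unify Bool ~ Bool
  unify Bool ~ Bool
  unify Bool ~ Bool
  unify h -> Bool ~ Bool -> k
  unify h ~ Bool
  unify Bool ~ k
_ _ : Bool
  unify Bool ~ Bool
  unify Bool ~ Bool
\s._ : l -> Int
\t._ : m -> Int
  unify l -> Int ~ m -> Int
  unify l ~ m
  unify Int ~ Int
  unify Bool ~ Bool
\a._ : n -> Int
\b._ : o -> Int
  unify n -> Int ~ o -> Int
  unify n ~ o
  unify Int ~ Int
  unify m -> Int ~ (o -> Int) -> p
  unify m ~ o -> Int
  unify Int ~ p
_ _ : Int
  unify Int ~ Int
  unify Bool ~ Bool
  unify Int ~ Int
  unify Int ~ Int
  unify Int ~ Int
  unify Int ~ Int
  unify Int ~ Int
  unify Int ~ Int
  unify Bool ~ Bool
  unify Bool ~ Bool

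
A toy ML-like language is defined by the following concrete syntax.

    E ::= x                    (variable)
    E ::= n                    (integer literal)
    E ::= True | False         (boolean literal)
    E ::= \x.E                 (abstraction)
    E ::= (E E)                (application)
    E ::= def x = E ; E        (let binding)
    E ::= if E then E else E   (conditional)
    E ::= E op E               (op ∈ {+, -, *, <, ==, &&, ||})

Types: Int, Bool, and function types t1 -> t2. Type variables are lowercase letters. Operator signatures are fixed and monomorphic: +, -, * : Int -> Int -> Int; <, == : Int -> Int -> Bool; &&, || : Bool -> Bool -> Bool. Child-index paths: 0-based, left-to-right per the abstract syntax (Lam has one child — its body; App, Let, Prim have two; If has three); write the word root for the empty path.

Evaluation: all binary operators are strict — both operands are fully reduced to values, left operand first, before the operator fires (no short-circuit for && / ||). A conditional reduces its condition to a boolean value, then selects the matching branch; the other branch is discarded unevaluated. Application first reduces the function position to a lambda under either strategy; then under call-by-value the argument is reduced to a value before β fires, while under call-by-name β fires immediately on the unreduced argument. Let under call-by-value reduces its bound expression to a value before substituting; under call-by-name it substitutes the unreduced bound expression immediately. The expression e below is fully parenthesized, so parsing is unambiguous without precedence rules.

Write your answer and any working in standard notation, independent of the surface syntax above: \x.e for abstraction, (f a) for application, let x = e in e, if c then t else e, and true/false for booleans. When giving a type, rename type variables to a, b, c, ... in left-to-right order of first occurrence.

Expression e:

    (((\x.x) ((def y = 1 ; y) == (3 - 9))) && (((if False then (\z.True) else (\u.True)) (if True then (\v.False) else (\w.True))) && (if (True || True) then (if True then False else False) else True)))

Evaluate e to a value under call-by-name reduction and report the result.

Derivation:
step 0: (((\x.x) ((let y = 1 in y) == (3 - 9))) && (((if false then (\z.true) else (\u.true)) (if true then (\v.false) else (\w.true))) && (if (true || true) then (if true then false else false) else true)))
step 1: [beta@0] (((let y = 1 in y) == (3 - 9)) && (((if false then (\z.true) else (\u.true)) (if true then (\v.false) else (\w.true))) && (if (true || true) then (if true then false else false) else true)))
step 2: [let@0.0] ((1 == (3 - 9)) && (((if false then (\z.true) else (\u.true)) (if true then (\v.false) else (\w.true))) && (if (true || true) then (if true then false else false) else true)))
step 3: [delta@0.1] ((1 == -6) && (((if false then (\z.true) else (\u.true)) (if true then (\v.false) else (\w.true))) && (if (true || true) then (if true then false else false) else true)))
step 4: [delta@0] (false && (((if false then (\z.true) else (\u.true)) (if true then (\v.false) else (\w.true))) && (if (true || true) then (if true then false else false) else true)))
step 5: [if@1.0.0] (false && (((\u.true) (if true then (\v.false) else (\w.true))) && (if (true || true) then (if true then false else false) else true)))
step 6: [beta@1.0] (false && (true && (if (true || true) then (if true then false else false) else true)))
step 7: [delta@1.1.0] (false && (true && (if true then (if true then false else false) else true)))
step 8: [if@1.1] (false && (true && (if true then false else false)))
step 9: [if@1.1] (false && (true && false))
step 10: [delta@1] (false && false)
step 11: [delta@root] false

Answer: false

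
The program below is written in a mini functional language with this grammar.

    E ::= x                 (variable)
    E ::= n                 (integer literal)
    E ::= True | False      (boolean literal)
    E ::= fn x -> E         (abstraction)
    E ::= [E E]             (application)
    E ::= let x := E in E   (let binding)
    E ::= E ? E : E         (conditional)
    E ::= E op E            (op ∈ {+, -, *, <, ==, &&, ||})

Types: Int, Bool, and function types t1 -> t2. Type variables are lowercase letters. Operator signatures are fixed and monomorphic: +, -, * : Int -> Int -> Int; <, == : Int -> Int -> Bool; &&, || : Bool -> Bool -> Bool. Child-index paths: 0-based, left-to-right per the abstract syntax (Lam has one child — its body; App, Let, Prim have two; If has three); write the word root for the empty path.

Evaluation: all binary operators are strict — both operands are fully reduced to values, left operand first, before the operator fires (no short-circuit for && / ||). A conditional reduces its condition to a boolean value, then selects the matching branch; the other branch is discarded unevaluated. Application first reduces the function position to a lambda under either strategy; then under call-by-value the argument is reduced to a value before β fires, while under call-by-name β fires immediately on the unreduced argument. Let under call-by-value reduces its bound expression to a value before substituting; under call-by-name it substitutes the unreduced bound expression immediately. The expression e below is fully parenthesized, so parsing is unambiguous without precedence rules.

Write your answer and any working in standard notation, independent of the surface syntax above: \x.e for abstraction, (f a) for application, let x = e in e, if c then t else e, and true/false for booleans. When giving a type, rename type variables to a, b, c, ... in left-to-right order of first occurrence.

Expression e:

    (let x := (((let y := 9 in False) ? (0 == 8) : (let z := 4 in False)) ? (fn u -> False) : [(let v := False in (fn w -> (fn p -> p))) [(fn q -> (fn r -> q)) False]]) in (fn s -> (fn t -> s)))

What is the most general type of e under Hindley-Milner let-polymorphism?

Trace:
let y : Int
  unify Bool ~ Bool
  unify Int ~ Int
  unify Int ~ Int
let z : Int
  unify Bool ~ Bool
  unify Bool ~ Bool
\u._ : a -> Bool
let v : Bool
p : c
\p._ : c -> c
\w._ : b -> c -> c
q : d
\r._ : e -> d
\q._ : d -> e -> d
  unify d -> e -> d ~ Bool -> f
  unify d ~ Bool
  unify e -> Bool ~ f
_ _ : e -> Bool
  unify b -> c -> c ~ (e -> Bool) -> g
  unify b ~ e -> Bool
  unify c -> c ~ g
_ _ : c -> c
  unify a -> Bool ~ c -> c
  unify a ~ c
  unify Bool ~ c
let x : Bool -> Bool
s : h
\t._ : i -> h
\s._ : h -> i -> h

Answer: a -> b -> a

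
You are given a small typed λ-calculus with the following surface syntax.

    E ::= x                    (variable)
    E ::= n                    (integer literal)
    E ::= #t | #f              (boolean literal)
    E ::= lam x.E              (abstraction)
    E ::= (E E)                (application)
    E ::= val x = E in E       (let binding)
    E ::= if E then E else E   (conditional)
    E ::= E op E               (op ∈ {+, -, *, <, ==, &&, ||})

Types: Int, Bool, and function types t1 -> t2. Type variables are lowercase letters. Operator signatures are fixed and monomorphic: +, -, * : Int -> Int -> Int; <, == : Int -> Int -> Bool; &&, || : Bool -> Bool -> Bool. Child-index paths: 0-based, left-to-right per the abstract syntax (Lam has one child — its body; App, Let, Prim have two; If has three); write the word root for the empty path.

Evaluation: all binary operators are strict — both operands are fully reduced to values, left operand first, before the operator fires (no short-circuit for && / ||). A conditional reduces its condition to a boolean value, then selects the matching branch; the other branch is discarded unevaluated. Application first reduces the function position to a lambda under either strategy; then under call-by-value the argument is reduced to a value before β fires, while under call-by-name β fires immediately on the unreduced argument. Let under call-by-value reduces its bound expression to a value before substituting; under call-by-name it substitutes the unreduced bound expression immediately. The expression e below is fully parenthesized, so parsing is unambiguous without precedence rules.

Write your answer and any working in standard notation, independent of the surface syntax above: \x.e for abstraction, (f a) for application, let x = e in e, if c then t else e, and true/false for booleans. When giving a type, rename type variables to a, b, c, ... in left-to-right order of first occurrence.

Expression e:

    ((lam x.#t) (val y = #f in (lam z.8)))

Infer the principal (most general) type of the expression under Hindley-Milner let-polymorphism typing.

Derivation:
\x._ : a -> Bool
let y : Bool
\z._ : b -> Int
  unify a -> Bool ~ (b -> Int) -> c
  unify a ~ b -> Int
  unify Bool ~ c
_ _ : Bool

Answer: Bool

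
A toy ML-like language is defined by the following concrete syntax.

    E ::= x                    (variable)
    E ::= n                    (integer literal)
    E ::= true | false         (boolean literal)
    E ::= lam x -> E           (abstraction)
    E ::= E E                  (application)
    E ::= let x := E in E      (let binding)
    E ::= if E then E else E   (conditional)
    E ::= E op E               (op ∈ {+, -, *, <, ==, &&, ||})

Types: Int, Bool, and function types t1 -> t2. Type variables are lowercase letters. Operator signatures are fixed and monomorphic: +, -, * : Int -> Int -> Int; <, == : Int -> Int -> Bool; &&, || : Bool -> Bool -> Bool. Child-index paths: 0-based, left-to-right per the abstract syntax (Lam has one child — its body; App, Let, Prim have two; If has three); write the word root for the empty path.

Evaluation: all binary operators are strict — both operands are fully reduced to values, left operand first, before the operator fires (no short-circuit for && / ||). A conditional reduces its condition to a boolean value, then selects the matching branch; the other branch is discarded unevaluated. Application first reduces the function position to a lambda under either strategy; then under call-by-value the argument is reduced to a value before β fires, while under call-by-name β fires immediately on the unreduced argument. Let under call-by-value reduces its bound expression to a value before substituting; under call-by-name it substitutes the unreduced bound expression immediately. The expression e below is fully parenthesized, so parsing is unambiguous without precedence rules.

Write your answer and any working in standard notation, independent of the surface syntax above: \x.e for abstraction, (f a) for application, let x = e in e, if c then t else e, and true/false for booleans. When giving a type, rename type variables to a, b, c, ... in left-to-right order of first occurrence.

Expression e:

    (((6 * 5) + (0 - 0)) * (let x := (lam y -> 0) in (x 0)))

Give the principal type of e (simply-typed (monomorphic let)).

Answer: Int

Derivation:
  unify Int ~ Int
  unify Int ~ Int
  unify Int ~ Int
  unify Int ~ Int
  unify Int ~ Int
  unify Int ~ Int
  unify Int ~ Int
\y._ : a -> Int
let x : a -> Int
x : a -> Int
  unify a -> Int ~ Int -> b
  unify a ~ Int
  unify Int ~ b
_ _ : Int
  unify Int ~ Int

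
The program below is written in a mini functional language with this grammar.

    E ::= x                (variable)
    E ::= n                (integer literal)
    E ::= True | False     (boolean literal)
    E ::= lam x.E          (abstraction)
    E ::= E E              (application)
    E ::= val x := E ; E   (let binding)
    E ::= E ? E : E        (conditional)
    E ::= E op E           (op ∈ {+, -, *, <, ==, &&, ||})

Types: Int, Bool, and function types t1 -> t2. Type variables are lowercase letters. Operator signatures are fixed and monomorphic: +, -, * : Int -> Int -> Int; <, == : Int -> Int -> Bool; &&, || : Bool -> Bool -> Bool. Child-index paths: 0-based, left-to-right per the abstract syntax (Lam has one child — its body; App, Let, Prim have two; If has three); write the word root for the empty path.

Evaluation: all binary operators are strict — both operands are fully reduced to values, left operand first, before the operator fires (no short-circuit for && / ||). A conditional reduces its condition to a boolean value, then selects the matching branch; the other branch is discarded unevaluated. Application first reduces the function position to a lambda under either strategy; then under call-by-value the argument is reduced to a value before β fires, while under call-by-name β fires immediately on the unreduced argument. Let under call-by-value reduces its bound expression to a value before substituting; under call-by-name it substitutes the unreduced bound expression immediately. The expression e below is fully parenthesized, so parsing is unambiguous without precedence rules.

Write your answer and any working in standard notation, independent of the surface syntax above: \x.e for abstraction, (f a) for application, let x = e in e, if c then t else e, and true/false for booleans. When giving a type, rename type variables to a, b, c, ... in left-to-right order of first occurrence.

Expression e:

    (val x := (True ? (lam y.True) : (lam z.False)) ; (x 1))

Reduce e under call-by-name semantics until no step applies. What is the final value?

Answer: true

Derivation:
step 0: (let x = (if true then (\y.true) else (\z.false)) in (x 1))
step 1: [let@root] ((if true then (\y.true) else (\z.false)) 1)
step 2: [if@0] ((\y.true) 1)
step 3: [beta@root] true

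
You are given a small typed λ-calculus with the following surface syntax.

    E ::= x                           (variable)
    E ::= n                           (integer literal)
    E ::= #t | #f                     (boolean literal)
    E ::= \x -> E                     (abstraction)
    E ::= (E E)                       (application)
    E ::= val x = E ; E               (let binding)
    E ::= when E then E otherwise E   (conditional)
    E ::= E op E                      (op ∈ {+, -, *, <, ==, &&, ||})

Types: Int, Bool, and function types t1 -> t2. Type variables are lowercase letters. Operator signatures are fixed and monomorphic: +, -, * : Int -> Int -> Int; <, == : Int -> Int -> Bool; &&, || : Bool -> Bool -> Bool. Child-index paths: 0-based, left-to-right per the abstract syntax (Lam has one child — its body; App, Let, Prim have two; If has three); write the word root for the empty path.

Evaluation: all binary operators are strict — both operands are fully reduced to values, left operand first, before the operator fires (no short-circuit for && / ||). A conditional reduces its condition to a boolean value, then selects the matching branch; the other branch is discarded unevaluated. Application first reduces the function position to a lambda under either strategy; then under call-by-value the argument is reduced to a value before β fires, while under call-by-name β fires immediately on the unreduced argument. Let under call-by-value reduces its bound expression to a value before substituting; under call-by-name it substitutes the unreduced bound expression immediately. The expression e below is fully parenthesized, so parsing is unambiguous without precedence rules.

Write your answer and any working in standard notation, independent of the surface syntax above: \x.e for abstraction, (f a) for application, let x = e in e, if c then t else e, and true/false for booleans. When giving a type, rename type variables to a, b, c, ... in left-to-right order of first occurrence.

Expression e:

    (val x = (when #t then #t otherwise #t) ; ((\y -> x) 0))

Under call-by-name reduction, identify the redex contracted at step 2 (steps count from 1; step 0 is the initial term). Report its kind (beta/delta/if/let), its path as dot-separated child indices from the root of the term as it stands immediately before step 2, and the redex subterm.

Answer: beta at root : ((\y.(if true then true else true)) 0)

Working:
step 0: (let x = (if true then true else true) in ((\y.x) 0))
step 1: [let@root] ((\y.(if true then true else true)) 0)
step 2: [beta@root] (if true then true else true)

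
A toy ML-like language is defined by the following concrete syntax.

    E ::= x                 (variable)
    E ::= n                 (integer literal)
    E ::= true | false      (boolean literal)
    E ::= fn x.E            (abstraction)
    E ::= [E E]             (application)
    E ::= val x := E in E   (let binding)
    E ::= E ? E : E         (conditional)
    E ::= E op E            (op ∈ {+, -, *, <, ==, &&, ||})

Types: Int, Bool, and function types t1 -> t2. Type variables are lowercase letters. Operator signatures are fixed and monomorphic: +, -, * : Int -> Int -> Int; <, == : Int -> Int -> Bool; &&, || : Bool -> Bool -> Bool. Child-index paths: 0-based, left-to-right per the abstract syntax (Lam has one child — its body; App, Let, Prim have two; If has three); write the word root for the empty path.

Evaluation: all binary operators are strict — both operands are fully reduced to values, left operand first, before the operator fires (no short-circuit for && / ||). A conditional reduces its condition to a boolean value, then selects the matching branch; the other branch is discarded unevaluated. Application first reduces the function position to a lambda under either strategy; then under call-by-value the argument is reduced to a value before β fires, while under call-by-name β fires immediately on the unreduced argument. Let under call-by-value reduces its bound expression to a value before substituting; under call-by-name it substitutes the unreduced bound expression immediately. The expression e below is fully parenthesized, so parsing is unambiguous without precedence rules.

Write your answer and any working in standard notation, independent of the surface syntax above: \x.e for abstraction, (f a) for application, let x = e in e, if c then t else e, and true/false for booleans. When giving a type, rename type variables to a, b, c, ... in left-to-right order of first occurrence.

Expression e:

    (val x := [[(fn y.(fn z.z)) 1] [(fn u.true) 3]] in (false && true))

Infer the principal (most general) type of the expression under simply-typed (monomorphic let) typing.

Answer: Bool

Trace:
z : b
\z._ : b -> b
\y._ : a -> b -> b
  unify a -> b -> b ~ Int -> c
  unify a ~ Int
  unify b -> b ~ c
_ _ : b -> b
\u._ : d -> Bool
  unify d -> Bool ~ Int -> e
  unify d ~ Int
  unify Bool ~ e
_ _ : Bool
  unify b -> b ~ Bool -> f
  unify b ~ Bool
  unify Bool ~ f
_ _ : Bool
let x : Bool
  unify Bool ~ Bool
  unify Bool ~ Bool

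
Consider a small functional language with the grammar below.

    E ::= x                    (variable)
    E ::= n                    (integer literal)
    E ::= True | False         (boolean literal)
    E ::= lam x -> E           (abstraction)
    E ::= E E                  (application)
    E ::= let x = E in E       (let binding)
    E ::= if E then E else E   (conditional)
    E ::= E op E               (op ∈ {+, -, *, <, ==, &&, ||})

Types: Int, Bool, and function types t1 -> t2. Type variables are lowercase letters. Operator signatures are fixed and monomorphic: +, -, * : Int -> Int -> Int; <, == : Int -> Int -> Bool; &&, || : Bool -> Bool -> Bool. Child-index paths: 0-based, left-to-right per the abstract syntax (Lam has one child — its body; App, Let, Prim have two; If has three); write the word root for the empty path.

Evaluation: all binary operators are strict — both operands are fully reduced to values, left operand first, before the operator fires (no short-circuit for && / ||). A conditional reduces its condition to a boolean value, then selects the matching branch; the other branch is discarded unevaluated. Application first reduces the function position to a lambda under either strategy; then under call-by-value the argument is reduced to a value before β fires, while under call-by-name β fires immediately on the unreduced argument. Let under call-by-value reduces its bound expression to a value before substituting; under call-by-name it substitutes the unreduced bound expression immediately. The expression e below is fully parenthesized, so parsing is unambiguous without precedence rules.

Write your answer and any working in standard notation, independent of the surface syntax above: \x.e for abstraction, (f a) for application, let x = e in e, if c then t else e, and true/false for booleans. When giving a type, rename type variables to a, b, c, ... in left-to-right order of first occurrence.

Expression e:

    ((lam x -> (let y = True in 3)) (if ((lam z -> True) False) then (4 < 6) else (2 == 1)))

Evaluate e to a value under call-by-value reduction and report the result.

Working:
step 0: ((\x.(let y = true in 3)) (if ((\z.true) false) then (4 < 6) else (2 == 1)))
step 1: [beta@1.0] ((\x.(let y = true in 3)) (if true then (4 < 6) else (2 == 1)))
step 2: [if@1] ((\x.(let y = true in 3)) (4 < 6))
step 3: [delta@1] ((\x.(let y = true in 3)) true)
step 4: [beta@root] (let y = true in 3)
step 5: [let@root] 3

Answer: 3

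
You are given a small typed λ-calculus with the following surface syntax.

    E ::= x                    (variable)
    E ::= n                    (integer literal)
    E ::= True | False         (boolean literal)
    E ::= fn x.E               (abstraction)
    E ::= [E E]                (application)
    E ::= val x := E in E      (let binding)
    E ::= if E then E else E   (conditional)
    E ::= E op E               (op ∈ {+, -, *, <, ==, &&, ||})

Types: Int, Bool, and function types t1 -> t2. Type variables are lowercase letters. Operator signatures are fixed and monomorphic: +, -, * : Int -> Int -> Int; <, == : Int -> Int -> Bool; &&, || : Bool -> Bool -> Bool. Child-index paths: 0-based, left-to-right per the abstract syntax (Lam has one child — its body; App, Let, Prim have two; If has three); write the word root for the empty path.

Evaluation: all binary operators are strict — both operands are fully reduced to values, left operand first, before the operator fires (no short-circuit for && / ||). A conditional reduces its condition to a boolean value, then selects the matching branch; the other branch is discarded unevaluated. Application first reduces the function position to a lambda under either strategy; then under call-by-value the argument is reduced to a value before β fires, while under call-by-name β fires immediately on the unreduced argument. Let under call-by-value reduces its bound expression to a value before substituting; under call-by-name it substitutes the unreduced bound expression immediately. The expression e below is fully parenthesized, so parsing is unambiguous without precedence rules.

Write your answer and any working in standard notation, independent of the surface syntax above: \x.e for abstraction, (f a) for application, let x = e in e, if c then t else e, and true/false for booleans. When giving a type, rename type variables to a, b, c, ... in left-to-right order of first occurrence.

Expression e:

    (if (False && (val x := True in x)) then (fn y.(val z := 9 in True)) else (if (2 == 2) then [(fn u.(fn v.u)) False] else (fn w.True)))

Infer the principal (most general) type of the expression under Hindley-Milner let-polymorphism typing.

Working:
  unify Bool ~ Bool
let x : Bool
x : Bool
  unify Bool ~ Bool
  unify Bool ~ Bool
let z : Int
\y._ : a -> Bool
  unify Int ~ Int
  unify Int ~ Int
  unify Bool ~ Bool
u : b
\v._ : c -> b
\u._ : b -> c -> b
  unify b -> c -> b ~ Bool -> d
  unify b ~ Bool
  unify c -> Bool ~ d
_ _ : c -> Bool
\w._ : e -> Bool
  unify c -> Bool ~ e -> Bool
  unify c ~ e
  unify Bool ~ Bool
  unify a -> Bool ~ e -> Bool
  unify a ~ e
  unify Bool ~ Bool

Answer: a -> Bool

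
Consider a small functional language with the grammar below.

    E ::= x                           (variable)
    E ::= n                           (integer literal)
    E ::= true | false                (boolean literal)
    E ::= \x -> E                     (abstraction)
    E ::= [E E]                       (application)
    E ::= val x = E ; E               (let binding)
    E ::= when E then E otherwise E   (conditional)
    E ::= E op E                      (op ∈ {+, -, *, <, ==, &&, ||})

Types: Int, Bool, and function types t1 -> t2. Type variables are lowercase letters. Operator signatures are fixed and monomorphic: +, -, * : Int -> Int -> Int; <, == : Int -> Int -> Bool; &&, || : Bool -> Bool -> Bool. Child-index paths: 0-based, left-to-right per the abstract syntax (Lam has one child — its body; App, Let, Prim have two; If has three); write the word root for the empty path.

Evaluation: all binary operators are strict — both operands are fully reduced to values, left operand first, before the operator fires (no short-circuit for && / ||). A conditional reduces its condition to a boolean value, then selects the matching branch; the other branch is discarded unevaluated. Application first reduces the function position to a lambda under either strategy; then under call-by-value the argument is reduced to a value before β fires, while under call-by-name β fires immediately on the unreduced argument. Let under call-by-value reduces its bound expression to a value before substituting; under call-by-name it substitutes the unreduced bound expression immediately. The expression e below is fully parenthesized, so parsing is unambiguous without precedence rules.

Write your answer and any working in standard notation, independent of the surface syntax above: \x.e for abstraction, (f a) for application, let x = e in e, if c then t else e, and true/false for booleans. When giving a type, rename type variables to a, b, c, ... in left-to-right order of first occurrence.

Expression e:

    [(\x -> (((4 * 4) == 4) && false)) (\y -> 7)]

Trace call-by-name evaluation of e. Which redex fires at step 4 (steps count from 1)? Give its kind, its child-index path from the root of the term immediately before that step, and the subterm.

Derivation:
step 0: ((\x.(((4 * 4) == 4) && false)) (\y.7))
step 1: [beta@root] (((4 * 4) == 4) && false)
step 2: [delta@0.0] ((16 == 4) && false)
step 3: [delta@0] (false && false)
step 4: [delta@root] false

Answer: delta at root : (false && false)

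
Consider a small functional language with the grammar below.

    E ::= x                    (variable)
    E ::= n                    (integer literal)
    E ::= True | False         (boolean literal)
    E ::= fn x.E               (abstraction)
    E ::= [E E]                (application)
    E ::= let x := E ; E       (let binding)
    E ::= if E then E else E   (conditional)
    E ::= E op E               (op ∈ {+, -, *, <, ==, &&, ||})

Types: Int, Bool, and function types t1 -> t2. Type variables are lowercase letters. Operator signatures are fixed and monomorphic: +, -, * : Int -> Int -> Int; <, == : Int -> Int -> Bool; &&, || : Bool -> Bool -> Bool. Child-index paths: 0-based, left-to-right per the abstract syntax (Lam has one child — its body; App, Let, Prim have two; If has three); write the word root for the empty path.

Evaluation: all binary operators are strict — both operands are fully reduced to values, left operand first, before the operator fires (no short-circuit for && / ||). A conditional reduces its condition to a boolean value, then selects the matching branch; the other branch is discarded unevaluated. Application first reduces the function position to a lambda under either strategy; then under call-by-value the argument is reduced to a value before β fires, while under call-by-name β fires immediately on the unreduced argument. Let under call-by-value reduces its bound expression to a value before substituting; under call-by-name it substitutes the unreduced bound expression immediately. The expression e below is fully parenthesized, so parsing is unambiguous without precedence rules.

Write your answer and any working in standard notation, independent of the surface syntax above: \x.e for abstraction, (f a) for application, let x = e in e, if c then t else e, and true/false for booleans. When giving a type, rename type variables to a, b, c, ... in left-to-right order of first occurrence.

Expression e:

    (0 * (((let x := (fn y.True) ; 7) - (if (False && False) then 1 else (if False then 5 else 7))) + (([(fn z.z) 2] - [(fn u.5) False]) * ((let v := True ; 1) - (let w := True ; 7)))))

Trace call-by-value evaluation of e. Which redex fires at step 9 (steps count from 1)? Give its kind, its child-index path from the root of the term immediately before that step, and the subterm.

Derivation:
step 0: (0 * (((let x = (\y.true) in 7) - (if (false && false) then 1 else (if false then 5 else 7))) + ((((\z.z) 2) - ((\u.5) false)) * ((let v = true in 1) - (let w = true in 7)))))
step 1: [let@1.0.0] (0 * ((7 - (if (false && false) then 1 else (if false then 5 else 7))) + ((((\z.z) 2) - ((\u.5) false)) * ((let v = true in 1) - (let w = true in 7)))))
step 2: [delta@1.0.1.0] (0 * ((7 - (if false then 1 else (if false then 5 else 7))) + ((((\z.z) 2) - ((\u.5) false)) * ((let v = true in 1) - (let w = true in 7)))))
step 3: [if@1.0.1] (0 * ((7 - (if false then 5 else 7)) + ((((\z.z) 2) - ((\u.5) false)) * ((let v = true in 1) - (let w = true in 7)))))
step 4: [if@1.0.1] (0 * ((7 - 7) + ((((\z.z) 2) - ((\u.5) false)) * ((let v = true in 1) - (let w = true in 7)))))
step 5: [delta@1.0] (0 * (0 + ((((\z.z) 2) - ((\u.5) false)) * ((let v = true in 1) - (let w = true in 7)))))
step 6: [beta@1.1.0.0] (0 * (0 + ((2 - ((\u.5) false)) * ((let v = true in 1) - (let w = true in 7)))))
step 7: [beta@1.1.0.1] (0 * (0 + ((2 - 5) * ((let v = true in 1) - (let w = true in 7)))))
step 8: [delta@1.1.0] (0 * (0 + (-3 * ((let v = true in 1) - (let w = true in 7)))))
step 9: [let@1.1.1.0] (0 * (0 + (-3 * (1 - (let w = true in 7)))))

Answer: let at 1.1.1.0 : (let v = true in 1)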